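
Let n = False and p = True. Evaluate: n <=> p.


Biconditional is true when both operands have the same truth value.
Substitute: n=False, p=True.
False <=> True evaluates to False.

False


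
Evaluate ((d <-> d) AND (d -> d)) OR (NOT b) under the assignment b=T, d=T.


Substitute b=T, d=T:
d <-> d = T <-> T = T
d -> d = T -> T = T
(d <-> d) AND (d -> d) = T AND T = T
NOT b = F
((d <-> d) AND (d -> d)) OR (NOT b) = T OR F = T

T


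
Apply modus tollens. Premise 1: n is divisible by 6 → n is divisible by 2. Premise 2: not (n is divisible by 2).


Modus tollens: from (P → Q) and ¬Q, infer ¬P.
Q = 'n is divisible by 2' is denied; since P → Q, P must also fail.

Not (n is divisible by 6).


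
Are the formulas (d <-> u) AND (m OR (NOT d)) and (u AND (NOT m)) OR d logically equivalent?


Compare truth tables:
d | m | u | φ | ψ
-----------------
F | F | F | T | F
T | F | F | F | T
F | T | F | T | F
T | T | F | F | T
F | F | T | F | T
T | F | T | F | T
F | T | T | F | F
T | T | T | T | T
They differ at row 1 (d=F, m=F, u=F): φ=T but ψ=F.

No, they are not logically equivalent.


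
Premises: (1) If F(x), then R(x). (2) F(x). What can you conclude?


Modus ponens: from (P → Q) and P, infer Q.
P = 'F(x)' is asserted, and P → Q holds, so Q follows.

R(x).


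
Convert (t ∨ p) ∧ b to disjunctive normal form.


Step 1: Distribute ∧ over ∨: (t ∨ p) ∧ b = (t ∧ b) ∨ (p ∧ b).

(t ∧ b) ∨ (p ∧ b)


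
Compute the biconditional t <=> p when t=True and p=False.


Biconditional is true when both operands have the same truth value.
Substitute: t=True, p=False.
True <=> False evaluates to False.

False


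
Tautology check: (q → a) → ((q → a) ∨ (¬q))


Build the truth table over {a, q}:
a | q | φ
---------
F | F | T
T | F | T
F | T | T
T | T | T
Every row evaluates to true.

Yes, it is a tautology.


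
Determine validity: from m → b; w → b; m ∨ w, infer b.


This matches the form of proof by cases: the conclusion follows in every model of the premises.

Valid.


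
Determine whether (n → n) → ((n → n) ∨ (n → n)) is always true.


Build the truth table over {n}:
n | φ
-----
F | T
T | T
Every row evaluates to true.

Yes, it is a tautology.


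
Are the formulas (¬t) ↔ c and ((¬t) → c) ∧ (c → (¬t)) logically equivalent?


Compare truth tables:
c | t | φ | ψ
-------------
F | F | F | F
T | F | T | T
F | T | T | T
T | T | F | F
The columns φ and ψ agree on every row.

Yes, they are logically equivalent.


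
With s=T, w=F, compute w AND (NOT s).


Substitute s=T, w=F:
NOT s = F
w AND (NOT s) = F AND F = F

F


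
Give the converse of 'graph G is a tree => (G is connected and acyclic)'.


The converse of (P → Q) is (Q → P). It is not in general equivalent to the original.
Here P = 'graph G is a tree' and Q = '(G is connected and acyclic)'.

If (G is connected and acyclic), then graph G is a tree.


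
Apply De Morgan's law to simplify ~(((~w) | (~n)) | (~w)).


De Morgan: the negation of a disjunction is the conjunction of the negations.
Distribute ~ across |, flipping it to &, and negate each literal.

(w & n) & w


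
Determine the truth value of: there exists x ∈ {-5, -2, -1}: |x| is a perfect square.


Evaluate the predicate on each element: -5:F, -2:F, -1:T.
Witness x = -1 satisfies the predicate.

T


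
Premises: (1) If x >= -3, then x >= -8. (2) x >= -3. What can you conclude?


Modus ponens: from (P → Q) and P, infer Q.
P = 'x >= -3' is asserted, and P → Q holds, so Q follows.

x >= -8.


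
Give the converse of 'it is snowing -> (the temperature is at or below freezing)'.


The converse of (P → Q) is (Q → P). It is not in general equivalent to the original.
Here P = 'it is snowing' and Q = '(the temperature is at or below freezing)'.

If (the temperature is at or below freezing), then it is snowing.


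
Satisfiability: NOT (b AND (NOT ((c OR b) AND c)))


Search for a satisfying assignment over {b, c}.
Try b=F, c=F: the formula evaluates to T.
A satisfying assignment exists.

Satisfiable.


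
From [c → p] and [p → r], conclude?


Hypothetical syllogism: from (P → Q) and (Q → R), infer (P → R).
Chain the two implications through the shared middle term 'p'.

c → r


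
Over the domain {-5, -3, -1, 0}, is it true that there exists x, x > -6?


Evaluate the predicate on each element: -5:T, -3:T, -1:T, 0:T.
Witness x = -5 satisfies the predicate.

T


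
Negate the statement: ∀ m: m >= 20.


¬(∀ x: φ) = ∃ x: ¬φ, and ¬(∃ x: φ) = ∀ x: ¬φ.
Apply to the universal statement.

∃ m: ¬(m >= 20)


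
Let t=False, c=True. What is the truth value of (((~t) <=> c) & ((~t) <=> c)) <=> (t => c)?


Substitute t=False, c=True:
~t = True
(~t) <=> c = True <=> True = True
~t = True
(~t) <=> c = True <=> True = True
((~t) <=> c) & ((~t) <=> c) = True & True = True
t => c = False => True = True
(((~t) <=> c) & ((~t) <=> c)) <=> (t => c) = True <=> True = True

True


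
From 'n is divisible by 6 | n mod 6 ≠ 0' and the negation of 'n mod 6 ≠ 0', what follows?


Disjunctive syllogism: from (P ∨ Q) and ¬P, infer Q.
One disjunct, 'n mod 6 ≠ 0', is ruled out; the other must hold.

n is divisible by 6


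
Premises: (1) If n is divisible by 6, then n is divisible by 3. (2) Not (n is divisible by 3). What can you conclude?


Modus tollens: from (P → Q) and ¬Q, infer ¬P.
Q = 'n is divisible by 3' is denied; since P → Q, P must also fail.

Not (n is divisible by 6).


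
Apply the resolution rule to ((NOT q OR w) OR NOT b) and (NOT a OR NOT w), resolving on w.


The clauses contain complementary literals w and NOTw.
Resolution eliminates this pair and disjoins the remaining literals (merging duplicates).

((NOT b OR NOT q) OR NOT a)


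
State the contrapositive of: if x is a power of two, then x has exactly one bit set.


The contrapositive of (P → Q) is (¬Q → ¬P); it is logically equivalent to the original.
Here P = 'x is a power of two' and Q = 'x has exactly one bit set'.

If not (x has exactly one bit set), then not (x is a power of two).


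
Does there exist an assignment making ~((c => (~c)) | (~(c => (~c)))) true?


Check all 2 assignments over {c}:
c | φ
-----
False | False
True | False
No assignment makes the formula true.

Unsatisfiable.


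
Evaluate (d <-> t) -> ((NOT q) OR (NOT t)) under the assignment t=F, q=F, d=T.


Substitute t=F, q=F, d=T:
d <-> t = T <-> F = F
NOT q = T
NOT t = T
(NOT q) OR (NOT t) = T OR T = T
(d <-> t) -> ((NOT q) OR (NOT t)) = F -> T = T

T


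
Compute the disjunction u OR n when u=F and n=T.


Disjunction is false only when both operands are false.
Substitute: u=F, n=T.
F OR T evaluates to T.

T


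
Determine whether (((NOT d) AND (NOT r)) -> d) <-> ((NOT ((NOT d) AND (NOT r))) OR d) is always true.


Build the truth table over {d, r}:
d | r | φ
---------
F | F | T
T | F | T
F | T | T
T | T | T
Every row evaluates to true.

Yes, it is a tautology.


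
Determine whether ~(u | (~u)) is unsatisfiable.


Truth table over {u}:
u | φ
-----
False | False
True | False
Every row is false.

Yes, it is a contradiction.


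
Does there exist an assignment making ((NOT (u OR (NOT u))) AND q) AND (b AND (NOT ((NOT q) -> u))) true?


Check all 8 assignments over {b, q, u}:
b | q | u | φ
-------------
F | F | F | F
T | F | F | F
F | T | F | F
T | T | F | F
F | F | T | F
T | F | T | F
F | T | T | F
T | T | T | F
No assignment makes the formula true.

Unsatisfiable.


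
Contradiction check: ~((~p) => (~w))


Truth table over {p, w}:
p | w | φ
---------
False | False | False
True | False | False
False | True | True
True | True | False
Satisfying assignment at row 3: p=False, w=True gives True.

No, it is not a contradiction.


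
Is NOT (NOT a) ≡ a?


Compare truth tables:
a | φ | ψ
---------
F | F | F
T | T | T
The columns φ and ψ agree on every row.

Yes, they are logically equivalent.


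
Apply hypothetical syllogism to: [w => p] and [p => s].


Hypothetical syllogism: from (P → Q) and (Q → R), infer (P → R).
Chain the two implications through the shared middle term 'p'.

w => s


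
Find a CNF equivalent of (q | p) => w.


Step 1: Rewrite as ¬(q ∨ p) ∨ w = (¬q ∧ ¬p) ∨ w.
Step 2: Distribute ∨ over ∧.

((~q) | w) & ((~p) | w)


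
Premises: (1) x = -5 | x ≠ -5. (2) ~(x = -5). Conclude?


Disjunctive syllogism: from (P ∨ Q) and ¬P, infer Q.
One disjunct, 'x = -5', is ruled out; the other must hold.

x ≠ -5


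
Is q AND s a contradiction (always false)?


Truth table over {q, s}:
q | s | φ
---------
F | F | F
T | F | F
F | T | F
T | T | T
Satisfying assignment at row 4: q=T, s=T gives T.

No, it is not a contradiction.


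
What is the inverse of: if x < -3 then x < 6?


The inverse of (P → Q) is (¬P → ¬Q). It is equivalent to the converse, not to the original.
Here P = 'x < -3' and Q = 'x < 6'.

If not (x < -3), then not (x < 6).


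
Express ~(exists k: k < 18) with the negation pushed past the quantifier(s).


¬(forall x: φ) = exists x: ¬φ, and ¬(exists x: φ) = forall x: ¬φ.
Apply to the existential statement.

forall k: ~(k < 18)


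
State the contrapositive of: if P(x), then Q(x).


The contrapositive of (P → Q) is (¬Q → ¬P); it is logically equivalent to the original.
Here P = 'P(x)' and Q = 'Q(x)'.

If not (Q(x)), then not (P(x)).


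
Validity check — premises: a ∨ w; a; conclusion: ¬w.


This is affirming a disjunct (fallacy). There exist truth assignments where the premises are all true but the conclusion is false.

Invalid.


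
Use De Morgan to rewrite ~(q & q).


De Morgan: the negation of a conjunction is the disjunction of the negations.
Distribute ~ across &, flipping it to |, and negate each literal.

(~q) | (~q)


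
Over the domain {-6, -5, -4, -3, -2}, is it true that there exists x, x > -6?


Evaluate the predicate on each element: -6:F, -5:T, -4:T, -3:T, -2:T.
Witness x = -5 satisfies the predicate.

T


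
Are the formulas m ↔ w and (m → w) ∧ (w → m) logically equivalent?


Compare truth tables:
m | w | φ | ψ
-------------
F | F | T | T
T | F | F | F
F | T | F | F
T | T | T | T
The columns φ and ψ agree on every row.

Yes, they are logically equivalent.


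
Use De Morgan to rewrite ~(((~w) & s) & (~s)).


De Morgan: the negation of a conjunction is the disjunction of the negations.
Distribute ~ across &, flipping it to |, and negate each literal.

(w | (~s)) | s


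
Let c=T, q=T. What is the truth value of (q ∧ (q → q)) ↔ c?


Substitute c=T, q=T:
q → q = T → T = T
q ∧ (q → q) = T ∧ T = T
(q ∧ (q → q)) ↔ c = T ↔ T = T

T


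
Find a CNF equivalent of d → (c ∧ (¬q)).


Step 1: Rewrite d → (c ∧ (¬q)) as ¬d ∨ (c ∧ (¬q)).
Step 2: Distribute ∨ over ∧.

((¬d) ∨ c) ∧ ((¬d) ∨ (¬q))


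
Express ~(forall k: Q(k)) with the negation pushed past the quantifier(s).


¬(forall x: φ) = exists x: ¬φ, and ¬(exists x: φ) = forall x: ¬φ.
Apply to the universal statement.

exists k: ~(Q(k))


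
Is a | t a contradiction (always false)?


Truth table over {a, t}:
a | t | φ
---------
False | False | False
True | False | True
False | True | True
True | True | True
Satisfying assignment at row 2: a=True, t=False gives True.

No, it is not a contradiction.


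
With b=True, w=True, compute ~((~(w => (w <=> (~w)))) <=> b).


Substitute b=True, w=True:
~w = False
w <=> (~w) = True <=> False = False
w => (w <=> (~w)) = True => False = False
~(w => (w <=> (~w))) = True
(~(w => (w <=> (~w)))) <=> b = True <=> True = True
~((~(w => (w <=> (~w)))) <=> b) = False

False


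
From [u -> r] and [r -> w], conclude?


Hypothetical syllogism: from (P → Q) and (Q → R), infer (P → R).
Chain the two implications through the shared middle term 'r'.

u -> w


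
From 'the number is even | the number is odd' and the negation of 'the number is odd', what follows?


Disjunctive syllogism: from (P ∨ Q) and ¬P, infer Q.
One disjunct, 'the number is odd', is ruled out; the other must hold.

the number is even


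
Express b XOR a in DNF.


Step 1: b ⊕ a is true exactly when they disagree: (b ∧ ¬a) ∨ (¬b ∧ a).

(b AND (NOT a)) OR ((NOT b) AND a)


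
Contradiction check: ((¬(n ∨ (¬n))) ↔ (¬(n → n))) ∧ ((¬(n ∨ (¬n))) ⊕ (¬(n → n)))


Truth table over {n}:
n | φ
-----
F | F
T | F
Every row is false.

Yes, it is a contradiction.


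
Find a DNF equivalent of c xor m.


Step 1: c ⊕ m is true exactly when they disagree: (c ∧ ¬m) ∨ (¬c ∧ m).

(c & (~m)) | ((~c) & m)


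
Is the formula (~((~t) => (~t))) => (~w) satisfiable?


Search for a satisfying assignment over {t, w}.
Try t=False, w=False: the formula evaluates to True.
A satisfying assignment exists.

Satisfiable.


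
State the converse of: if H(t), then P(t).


The converse of (P → Q) is (Q → P). It is not in general equivalent to the original.
Here P = 'H(t)' and Q = 'P(t)'.

If P(t), then H(t).


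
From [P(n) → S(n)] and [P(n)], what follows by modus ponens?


Modus ponens: from (P → Q) and P, infer Q.
P = 'P(n)' is asserted, and P → Q holds, so Q follows.

S(n).


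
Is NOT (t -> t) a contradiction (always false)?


Truth table over {t}:
t | φ
-----
F | F
T | F
Every row is false.

Yes, it is a contradiction.


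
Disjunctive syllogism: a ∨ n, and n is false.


Disjunctive syllogism: from (P ∨ Q) and ¬P, infer Q.
One disjunct, 'n', is ruled out; the other must hold.

a


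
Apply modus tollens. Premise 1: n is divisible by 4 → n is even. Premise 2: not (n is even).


Modus tollens: from (P → Q) and ¬Q, infer ¬P.
Q = 'n is even' is denied; since P → Q, P must also fail.

Not (n is divisible by 4).


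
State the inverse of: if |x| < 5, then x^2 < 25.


The inverse of (P → Q) is (¬P → ¬Q). It is equivalent to the converse, not to the original.
Here P = '|x| < 5' and Q = 'x^2 < 25'.

If not (|x| < 5), then not (x^2 < 25).


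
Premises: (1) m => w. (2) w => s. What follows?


Hypothetical syllogism: from (P → Q) and (Q → R), infer (P → R).
Chain the two implications through the shared middle term 'w'.

m => s


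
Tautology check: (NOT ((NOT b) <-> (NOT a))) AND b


Build the truth table over {a, b}:
a | b | φ
---------
F | F | F
T | F | F
F | T | T
T | T | F
Counterexample at row 1: with a=F, b=F, the formula is F.

No, it is not a tautology.


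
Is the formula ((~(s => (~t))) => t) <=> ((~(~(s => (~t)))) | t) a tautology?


Build the truth table over {s, t}:
s | t | φ
---------
False | False | True
True | False | True
False | True | True
True | True | True
Every row evaluates to true.

Yes, it is a tautology.


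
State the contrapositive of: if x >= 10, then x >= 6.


The contrapositive of (P → Q) is (¬Q → ¬P); it is logically equivalent to the original.
Here P = 'x >= 10' and Q = 'x >= 6'.

If not (x >= 6), then not (x >= 10).


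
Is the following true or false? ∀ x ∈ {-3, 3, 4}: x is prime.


Evaluate the predicate on each element: -3:F, 3:T, 4:F.
Counterexample x = -3 fails the predicate.

F


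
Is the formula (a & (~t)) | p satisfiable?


Search for a satisfying assignment over {a, p, t}.
Try a=True, p=False, t=False: the formula evaluates to True.
A satisfying assignment exists.

Satisfiable.


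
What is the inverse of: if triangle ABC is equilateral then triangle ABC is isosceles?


The inverse of (P → Q) is (¬P → ¬Q). It is equivalent to the converse, not to the original.
Here P = 'triangle ABC is equilateral' and Q = 'triangle ABC is isosceles'.

If not (triangle ABC is equilateral), then not (triangle ABC is isosceles).


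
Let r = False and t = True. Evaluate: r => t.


Implication is false only when antecedent is true and consequent is false.
Substitute: r=False, t=True.
False => True evaluates to True.

True


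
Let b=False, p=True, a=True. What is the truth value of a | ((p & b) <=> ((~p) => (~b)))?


Substitute b=False, p=True, a=True:
p & b = True & False = False
~p = False
~b = True
(~p) => (~b) = False => True = True
(p & b) <=> ((~p) => (~b)) = False <=> True = False
a | ((p & b) <=> ((~p) => (~b))) = True | False = True

True


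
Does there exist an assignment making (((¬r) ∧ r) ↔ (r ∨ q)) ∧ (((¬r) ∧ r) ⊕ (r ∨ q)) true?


Check all 4 assignments over {q, r}:
q | r | φ
---------
F | F | F
T | F | F
F | T | F
T | T | F
No assignment makes the formula true.

Unsatisfiable.


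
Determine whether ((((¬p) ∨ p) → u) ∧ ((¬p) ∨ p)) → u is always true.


Build the truth table over {p, u}:
p | u | φ
---------
F | F | T
T | F | T
F | T | T
T | T | T
Every row evaluates to true.

Yes, it is a tautology.


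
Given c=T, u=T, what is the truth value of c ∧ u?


Conjunction is true only when both operands are true.
Substitute: c=T, u=T.
T ∧ T evaluates to T.

T


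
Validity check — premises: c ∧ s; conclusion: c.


This matches the form of conjunction elimination: the conclusion follows in every model of the premises.

Valid.


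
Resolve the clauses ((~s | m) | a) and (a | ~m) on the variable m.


The clauses contain complementary literals m and ~m.
Resolution eliminates this pair and disjoins the remaining literals (merging duplicates).

(a | ~s)


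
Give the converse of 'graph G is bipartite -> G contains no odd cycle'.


The converse of (P → Q) is (Q → P). It is not in general equivalent to the original.
Here P = 'graph G is bipartite' and Q = 'G contains no odd cycle'.

If G contains no odd cycle, then graph G is bipartite.


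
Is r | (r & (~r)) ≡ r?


Compare truth tables:
r | φ | ψ
---------
False | False | False
True | True | True
The columns φ and ψ agree on every row.

Yes, they are logically equivalent.


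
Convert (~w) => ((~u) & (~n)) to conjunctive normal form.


Step 1: Rewrite (¬w) → ((¬u) ∧ (¬n)) as ¬(¬w) ∨ ((¬u) ∧ (¬n)).
Step 2: Distribute ∨ over ∧.
Step 3: Eliminate any double negations (¬¬X = X).

(w | (~u)) & (w | (~n))


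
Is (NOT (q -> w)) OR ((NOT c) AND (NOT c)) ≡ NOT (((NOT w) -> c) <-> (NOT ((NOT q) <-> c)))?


Compare truth tables:
c | q | w | φ | ψ
-----------------
F | F | F | T | T
T | F | F | F | T
F | T | F | T | F
T | T | F | T | F
F | F | T | T | F
T | F | T | F | T
F | T | T | T | T
T | T | T | F | F
They differ at row 2 (c=T, q=F, w=F): φ=F but ψ=T.

No, they are not logically equivalent.


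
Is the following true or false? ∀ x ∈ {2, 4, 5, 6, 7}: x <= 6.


Evaluate the predicate on each element: 2:T, 4:T, 5:T, 6:T, 7:F.
Counterexample x = 7 fails the predicate.

F


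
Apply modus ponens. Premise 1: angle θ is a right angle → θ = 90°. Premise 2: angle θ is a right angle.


Modus ponens: from (P → Q) and P, infer Q.
P = 'angle θ is a right angle' is asserted, and P → Q holds, so Q follows.

θ = 90°.


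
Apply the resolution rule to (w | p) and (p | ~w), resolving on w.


The clauses contain complementary literals w and ~w.
Resolution eliminates this pair and disjoins the remaining literals (merging duplicates).

p


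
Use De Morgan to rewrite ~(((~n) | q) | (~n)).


De Morgan: the negation of a disjunction is the conjunction of the negations.
Distribute ~ across |, flipping it to &, and negate each literal.

(n & (~q)) & n


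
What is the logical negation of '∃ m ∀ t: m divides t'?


Negation flips each quantifier (∀↔∃) and negates the inner predicate.
¬(∃ m ∀ t: φ) = ∀ m ∃ t: ¬φ.

∀ m ∃ t: ¬(m divides t)


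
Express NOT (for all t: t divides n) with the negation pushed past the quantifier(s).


¬(for all x: φ) = there exists x: ¬φ, and ¬(there exists x: φ) = for all x: ¬φ.
Apply to the universal statement.

there exists t: NOT(t divides n)


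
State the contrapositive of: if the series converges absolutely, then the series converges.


The contrapositive of (P → Q) is (¬Q → ¬P); it is logically equivalent to the original.
Here P = 'the series converges absolutely' and Q = 'the series converges'.

If not (the series converges), then not (the series converges absolutely).


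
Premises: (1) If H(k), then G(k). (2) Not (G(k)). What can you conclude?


Modus tollens: from (P → Q) and ¬Q, infer ¬P.
Q = 'G(k)' is denied; since P → Q, P must also fail.

Not (H(k)).


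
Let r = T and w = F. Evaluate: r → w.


Implication is false only when antecedent is true and consequent is false.
Substitute: r=T, w=F.
T → F evaluates to F.

F


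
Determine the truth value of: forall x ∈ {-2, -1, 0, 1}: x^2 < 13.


Evaluate the predicate on each element: -2:True, -1:True, 0:True, 1:True.
Every element satisfies the predicate.

True


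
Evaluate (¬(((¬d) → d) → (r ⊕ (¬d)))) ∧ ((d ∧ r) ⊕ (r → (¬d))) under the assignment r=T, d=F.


Substitute r=T, d=F:
… (earlier sub-steps elided)
(¬d) → d = T → F = F
¬d = T
r ⊕ (¬d) = T ⊕ T = F
((¬d) → d) → (r ⊕ (¬d)) = F → F = T
¬(((¬d) → d) → (r ⊕ (¬d))) = F
d ∧ r = F ∧ T = F
¬d = T
r → (¬d) = T → T = T
(d ∧ r) ⊕ (r → (¬d)) = F ⊕ T = T
(¬(((¬d) → d) → (r ⊕ (¬d)))) ∧ ((d ∧ r) ⊕ (r → (¬d))) = F ∧ T = F

F


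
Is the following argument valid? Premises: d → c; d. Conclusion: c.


This matches the form of modus ponens: the conclusion follows in every model of the premises.

Valid.


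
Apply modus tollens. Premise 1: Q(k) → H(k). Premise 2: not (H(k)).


Modus tollens: from (P → Q) and ¬Q, infer ¬P.
Q = 'H(k)' is denied; since P → Q, P must also fail.

Not (Q(k)).


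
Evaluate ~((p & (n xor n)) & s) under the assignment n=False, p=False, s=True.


Substitute n=False, p=False, s=True:
n xor n = False xor False = False
p & (n xor n) = False & False = False
(p & (n xor n)) & s = False & True = False
~((p & (n xor n)) & s) = True

True


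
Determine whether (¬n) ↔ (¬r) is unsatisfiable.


Truth table over {n, r}:
n | r | φ
---------
F | F | T
T | F | F
F | T | F
T | T | T
Satisfying assignment at row 1: n=F, r=F gives T.

No, it is not a contradiction.


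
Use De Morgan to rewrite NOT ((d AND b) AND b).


De Morgan: the negation of a conjunction is the disjunction of the negations.
Distribute NOT across AND, flipping it to OR, and negate each literal.

((NOT d) OR (NOT b)) OR (NOT b)


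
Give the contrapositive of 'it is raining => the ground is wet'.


The contrapositive of (P → Q) is (¬Q → ¬P); it is logically equivalent to the original.
Here P = 'it is raining' and Q = 'the ground is wet'.

If not (the ground is wet), then not (it is raining).


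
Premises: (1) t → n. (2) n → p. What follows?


Hypothetical syllogism: from (P → Q) and (Q → R), infer (P → R).
Chain the two implications through the shared middle term 'n'.

t → p


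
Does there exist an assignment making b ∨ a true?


Search for a satisfying assignment over {a, b}.
Try a=T, b=F: the formula evaluates to T.
A satisfying assignment exists.

Satisfiable.


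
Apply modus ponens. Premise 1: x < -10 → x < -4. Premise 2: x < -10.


Modus ponens: from (P → Q) and P, infer Q.
P = 'x < -10' is asserted, and P → Q holds, so Q follows.

x < -4.


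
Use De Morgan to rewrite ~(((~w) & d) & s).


De Morgan: the negation of a conjunction is the disjunction of the negations.
Distribute ~ across &, flipping it to |, and negate each literal.

(w | (~d)) | (~s)


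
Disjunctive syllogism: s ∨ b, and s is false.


Disjunctive syllogism: from (P ∨ Q) and ¬P, infer Q.
One disjunct, 's', is ruled out; the other must hold.

b


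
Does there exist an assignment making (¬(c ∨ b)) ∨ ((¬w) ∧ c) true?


Search for a satisfying assignment over {b, c, w}.
Try b=F, c=F, w=F: the formula evaluates to T.
A satisfying assignment exists.

Satisfiable.


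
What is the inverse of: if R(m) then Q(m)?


The inverse of (P → Q) is (¬P → ¬Q). It is equivalent to the converse, not to the original.
Here P = 'R(m)' and Q = 'Q(m)'.

If not (R(m)), then not (Q(m)).


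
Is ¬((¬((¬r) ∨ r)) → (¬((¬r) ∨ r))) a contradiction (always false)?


Truth table over {r}:
r | φ
-----
F | F
T | F
Every row is false.

Yes, it is a contradiction.


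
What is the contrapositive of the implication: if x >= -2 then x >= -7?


The contrapositive of (P → Q) is (¬Q → ¬P); it is logically equivalent to the original.
Here P = 'x >= -2' and Q = 'x >= -7'.

If not (x >= -7), then not (x >= -2).


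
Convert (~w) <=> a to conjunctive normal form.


Step 1: Rewrite (¬w) ↔ a as ((¬w) → a) ∧ (a → (¬w)).
Step 2: Rewrite each implication as a disjunction.
Step 3: Eliminate any double negations (¬¬X = X).

(w | a) & ((~a) | (~w))


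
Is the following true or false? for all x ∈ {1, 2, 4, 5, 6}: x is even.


Evaluate the predicate on each element: 1:F, 2:T, 4:T, 5:F, 6:T.
Counterexample x = 1 fails the predicate.

F


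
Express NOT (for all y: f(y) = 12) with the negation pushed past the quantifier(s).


¬(for all x: φ) = there exists x: ¬φ, and ¬(there exists x: φ) = for all x: ¬φ.
Apply to the universal statement.

there exists y: NOT(f(y) = 12)


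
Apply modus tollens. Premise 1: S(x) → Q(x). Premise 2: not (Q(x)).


Modus tollens: from (P → Q) and ¬Q, infer ¬P.
Q = 'Q(x)' is denied; since P → Q, P must also fail.

Not (S(x)).


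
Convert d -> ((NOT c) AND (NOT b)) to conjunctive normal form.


Step 1: Rewrite d → ((¬c) ∧ (¬b)) as ¬d ∨ ((¬c) ∧ (¬b)).
Step 2: Distribute ∨ over ∧.

((NOT d) OR (NOT c)) AND ((NOT d) OR (NOT b))


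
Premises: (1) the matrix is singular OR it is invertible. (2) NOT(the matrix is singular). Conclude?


Disjunctive syllogism: from (P ∨ Q) and ¬P, infer Q.
One disjunct, 'the matrix is singular', is ruled out; the other must hold.

it is invertible


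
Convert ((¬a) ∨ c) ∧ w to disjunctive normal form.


Step 1: Distribute ∧ over ∨: ((¬a) ∨ c) ∧ w = ((¬a) ∧ w) ∨ (c ∧ w).

((¬a) ∧ w) ∨ (c ∧ w)


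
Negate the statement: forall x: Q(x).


¬(forall x: φ) = exists x: ¬φ, and ¬(exists x: φ) = forall x: ¬φ.
Apply to the universal statement.

exists x: ~(Q(x))


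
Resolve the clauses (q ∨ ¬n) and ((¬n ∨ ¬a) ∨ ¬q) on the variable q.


The clauses contain complementary literals q and ¬q.
Resolution eliminates this pair and disjoins the remaining literals (merging duplicates).

(¬n ∨ ¬a)


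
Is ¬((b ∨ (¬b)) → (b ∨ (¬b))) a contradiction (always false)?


Truth table over {b}:
b | φ
-----
F | F
T | F
Every row is false.

Yes, it is a contradiction.


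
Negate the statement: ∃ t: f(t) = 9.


¬(∀ x: φ) = ∃ x: ¬φ, and ¬(∃ x: φ) = ∀ x: ¬φ.
Apply to the existential statement.

∀ t: ¬(f(t) = 9)


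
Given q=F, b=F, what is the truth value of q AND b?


Conjunction is true only when both operands are true.
Substitute: q=F, b=F.
F AND F evaluates to F.

F


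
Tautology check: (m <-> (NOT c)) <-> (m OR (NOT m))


Build the truth table over {c, m}:
c | m | φ
---------
F | F | F
T | F | T
F | T | T
T | T | F
Counterexample at row 1: with c=F, m=F, the formula is F.

No, it is not a tautology.


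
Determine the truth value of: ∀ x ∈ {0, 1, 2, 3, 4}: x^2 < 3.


Evaluate the predicate on each element: 0:T, 1:T, 2:F, 3:F, 4:F.
Counterexample x = 2 fails the predicate.

F


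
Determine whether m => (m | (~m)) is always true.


Build the truth table over {m}:
m | φ
-----
False | True
True | True
Every row evaluates to true.

Yes, it is a tautology.


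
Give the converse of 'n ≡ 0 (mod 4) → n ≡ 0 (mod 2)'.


The converse of (P → Q) is (Q → P). It is not in general equivalent to the original.
Here P = 'n ≡ 0 (mod 4)' and Q = 'n ≡ 0 (mod 2)'.

If n ≡ 0 (mod 2), then n ≡ 0 (mod 4).


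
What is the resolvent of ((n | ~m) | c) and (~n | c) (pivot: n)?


The clauses contain complementary literals n and ~n.
Resolution eliminates this pair and disjoins the remaining literals (merging duplicates).

(~m | c)


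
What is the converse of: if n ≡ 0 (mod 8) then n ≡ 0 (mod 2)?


The converse of (P → Q) is (Q → P). It is not in general equivalent to the original.
Here P = 'n ≡ 0 (mod 8)' and Q = 'n ≡ 0 (mod 2)'.

If n ≡ 0 (mod 2), then n ≡ 0 (mod 8).


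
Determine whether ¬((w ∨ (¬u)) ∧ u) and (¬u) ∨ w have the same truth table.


Compare truth tables:
u | w | φ | ψ
-------------
F | F | T | T
T | F | T | F
F | T | T | T
T | T | F | T
They differ at row 2 (u=T, w=F): φ=T but ψ=F.

No, they are not logically equivalent.


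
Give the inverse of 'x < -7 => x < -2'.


The inverse of (P → Q) is (¬P → ¬Q). It is equivalent to the converse, not to the original.
Here P = 'x < -7' and Q = 'x < -2'.

If not (x < -7), then not (x < -2).


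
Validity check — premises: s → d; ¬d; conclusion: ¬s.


This matches the form of modus tollens: the conclusion follows in every model of the premises.

Valid.


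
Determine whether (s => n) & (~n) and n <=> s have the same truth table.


Compare truth tables:
n | s | φ | ψ
-------------
False | False | True | True
True | False | False | False
False | True | False | False
True | True | False | True
They differ at row 4 (n=True, s=True): φ=False but ψ=True.

No, they are not logically equivalent.


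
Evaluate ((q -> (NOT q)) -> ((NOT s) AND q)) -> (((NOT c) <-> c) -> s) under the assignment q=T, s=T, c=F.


Substitute q=T, s=T, c=F:
NOT q = F
q -> (NOT q) = T -> F = F
NOT s = F
(NOT s) AND q = F AND T = F
(q -> (NOT q)) -> ((NOT s) AND q) = F -> F = T
NOT c = T
(NOT c) <-> c = T <-> F = F
((NOT c) <-> c) -> s = F -> T = T
((q -> (NOT q)) -> ((NOT s) AND q)) -> (((NOT c) <-> c) -> s) = T -> T = T

T


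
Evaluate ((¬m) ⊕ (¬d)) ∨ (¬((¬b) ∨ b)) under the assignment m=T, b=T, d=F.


Substitute m=T, b=T, d=F:
¬m = F
¬d = T
(¬m) ⊕ (¬d) = F ⊕ T = T
¬b = F
(¬b) ∨ b = F ∨ T = T
¬((¬b) ∨ b) = F
((¬m) ⊕ (¬d)) ∨ (¬((¬b) ∨ b)) = T ∨ F = T

T


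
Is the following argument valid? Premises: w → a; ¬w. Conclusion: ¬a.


This is denying the antecedent (fallacy). There exist truth assignments where the premises are all true but the conclusion is false.

Invalid.


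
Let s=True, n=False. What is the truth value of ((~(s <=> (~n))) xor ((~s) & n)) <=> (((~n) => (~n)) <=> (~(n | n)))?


Substitute s=True, n=False:
… (earlier sub-steps elided)
~s = False
(~s) & n = False & False = False
(~(s <=> (~n))) xor ((~s) & n) = False xor False = False
~n = True
~n = True
(~n) => (~n) = True => True = True
n | n = False | False = False
~(n | n) = True
((~n) => (~n)) <=> (~(n | n)) = True <=> True = True
((~(s <=> (~n))) xor ((~s) & n)) <=> (((~n) => (~n)) <=> (~(n | n))) = False <=> True = False

False


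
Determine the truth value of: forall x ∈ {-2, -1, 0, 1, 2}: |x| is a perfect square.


Evaluate the predicate on each element: -2:False, -1:True, 0:True, 1:True, 2:False.
Counterexample x = -2 fails the predicate.

False


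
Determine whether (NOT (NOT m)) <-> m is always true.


Build the truth table over {m}:
m | φ
-----
F | T
T | T
Every row evaluates to true.

Yes, it is a tautology.


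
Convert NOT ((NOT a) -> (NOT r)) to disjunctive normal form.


Step 1: Rewrite implication then negate: ¬(¬(¬a) ∨ (¬r)) = (¬a) ∧ ¬(¬r).
Step 2: Eliminate any double negations (¬¬X = X).

(NOT a) AND r


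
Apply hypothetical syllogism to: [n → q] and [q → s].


Hypothetical syllogism: from (P → Q) and (Q → R), infer (P → R).
Chain the two implications through the shared middle term 'q'.

n → s


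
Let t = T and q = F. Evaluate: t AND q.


Conjunction is true only when both operands are true.
Substitute: t=T, q=F.
T AND F evaluates to F.

F


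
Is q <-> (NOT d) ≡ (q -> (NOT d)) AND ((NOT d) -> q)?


Compare truth tables:
d | q | φ | ψ
-------------
F | F | F | F
T | F | T | T
F | T | T | T
T | T | F | F
The columns φ and ψ agree on every row.

Yes, they are logically equivalent.


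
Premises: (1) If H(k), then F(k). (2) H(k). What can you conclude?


Modus ponens: from (P → Q) and P, infer Q.
P = 'H(k)' is asserted, and P → Q holds, so Q follows.

F(k).


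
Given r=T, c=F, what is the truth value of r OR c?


Disjunction is false only when both operands are false.
Substitute: r=T, c=F.
T OR F evaluates to T.

T


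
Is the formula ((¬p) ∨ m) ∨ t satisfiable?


Search for a satisfying assignment over {m, p, t}.
Try m=F, p=F, t=F: the formula evaluates to T.
A satisfying assignment exists.

Satisfiable.


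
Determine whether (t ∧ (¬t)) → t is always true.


Build the truth table over {t}:
t | φ
-----
F | T
T | T
Every row evaluates to true.

Yes, it is a tautology.


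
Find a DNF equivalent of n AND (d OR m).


Step 1: Distribute ∧ over ∨: n ∧ (d ∨ m) = (n ∧ d) ∨ (n ∧ m).

(n AND d) OR (n AND m)


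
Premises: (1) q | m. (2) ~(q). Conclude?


Disjunctive syllogism: from (P ∨ Q) and ¬P, infer Q.
One disjunct, 'q', is ruled out; the other must hold.

m


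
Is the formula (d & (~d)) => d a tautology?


Build the truth table over {d}:
d | φ
-----
False | True
True | True
Every row evaluates to true.

Yes, it is a tautology.


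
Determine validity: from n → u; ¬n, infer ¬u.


This is denying the antecedent (fallacy). There exist truth assignments where the premises are all true but the conclusion is false.

Invalid.


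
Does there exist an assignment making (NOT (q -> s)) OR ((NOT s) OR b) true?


Search for a satisfying assignment over {b, q, s}.
Try b=F, q=F, s=F: the formula evaluates to T.
A satisfying assignment exists.

Satisfiable.


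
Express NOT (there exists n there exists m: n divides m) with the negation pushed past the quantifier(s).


Negation flips each quantifier (∀↔∃) and negates the inner predicate.
¬(there exists n there exists m: φ) = for all n for all m: ¬φ.

for all n for all m: NOT(n divides m)


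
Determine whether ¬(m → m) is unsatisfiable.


Truth table over {m}:
m | φ
-----
F | F
T | F
Every row is false.

Yes, it is a contradiction.


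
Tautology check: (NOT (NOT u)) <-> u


Build the truth table over {u}:
u | φ
-----
F | T
T | T
Every row evaluates to true.

Yes, it is a tautology.


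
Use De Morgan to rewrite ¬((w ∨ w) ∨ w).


De Morgan: the negation of a disjunction is the conjunction of the negations.
Distribute ¬ across ∨, flipping it to ∧, and negate each literal.

((¬w) ∧ (¬w)) ∧ (¬w)


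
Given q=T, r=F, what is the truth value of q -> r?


Implication is false only when antecedent is true and consequent is false.
Substitute: q=T, r=F.
T -> F evaluates to F.

F


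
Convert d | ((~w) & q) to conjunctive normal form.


Step 1: Distribute ∨ over ∧: d ∨ ((¬w) ∧ q) = (d ∨ (¬w)) ∧ (d ∨ q).

(d | (~w)) & (d | q)


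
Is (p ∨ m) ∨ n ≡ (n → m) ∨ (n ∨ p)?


Compare truth tables:
m | n | p | φ | ψ
-----------------
F | F | F | F | T
T | F | F | T | T
F | T | F | T | T
T | T | F | T | T
F | F | T | T | T
T | F | T | T | T
F | T | T | T | T
T | T | T | T | T
They differ at row 1 (m=F, n=F, p=F): φ=F but ψ=T.

No, they are not logically equivalent.


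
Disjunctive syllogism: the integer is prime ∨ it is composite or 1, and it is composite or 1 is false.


Disjunctive syllogism: from (P ∨ Q) and ¬P, infer Q.
One disjunct, 'it is composite or 1', is ruled out; the other must hold.

the integer is prime


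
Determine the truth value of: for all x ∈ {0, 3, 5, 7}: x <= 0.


Evaluate the predicate on each element: 0:T, 3:F, 5:F, 7:F.
Counterexample x = 3 fails the predicate.

F


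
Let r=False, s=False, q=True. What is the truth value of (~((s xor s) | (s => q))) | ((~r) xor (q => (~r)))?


Substitute r=False, s=False, q=True:
s xor s = False xor False = False
s => q = False => True = True
(s xor s) | (s => q) = False | True = True
~((s xor s) | (s => q)) = False
~r = True
~r = True
q => (~r) = True => True = True
(~r) xor (q => (~r)) = True xor True = False
(~((s xor s) | (s => q))) | ((~r) xor (q => (~r))) = False | False = False

False


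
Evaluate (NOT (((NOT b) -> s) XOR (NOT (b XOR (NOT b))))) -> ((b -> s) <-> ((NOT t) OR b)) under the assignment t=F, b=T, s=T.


Substitute t=F, b=T, s=T:
… (earlier sub-steps elided)
NOT b = F
b XOR (NOT b) = T XOR F = T
NOT (b XOR (NOT b)) = F
((NOT b) -> s) XOR (NOT (b XOR (NOT b))) = T XOR F = T
NOT (((NOT b) -> s) XOR (NOT (b XOR (NOT b)))) = F
b -> s = T -> T = T
NOT t = T
(NOT t) OR b = T OR T = T
(b -> s) <-> ((NOT t) OR b) = T <-> T = T
(NOT (((NOT b) -> s) XOR (NOT (b XOR (NOT b))))) -> ((b -> s) <-> ((NOT t) OR b)) = F -> T = T

T


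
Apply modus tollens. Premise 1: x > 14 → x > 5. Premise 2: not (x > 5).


Modus tollens: from (P → Q) and ¬Q, infer ¬P.
Q = 'x > 5' is denied; since P → Q, P must also fail.

Not (x > 14).


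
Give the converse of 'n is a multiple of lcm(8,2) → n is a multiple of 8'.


The converse of (P → Q) is (Q → P). It is not in general equivalent to the original.
Here P = 'n is a multiple of lcm(8,2)' and Q = 'n is a multiple of 8'.

If n is a multiple of 8, then n is a multiple of lcm(8,2).


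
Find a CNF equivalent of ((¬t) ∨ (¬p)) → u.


Step 1: Rewrite as ¬((¬t) ∨ (¬p)) ∨ u = (¬(¬t) ∧ ¬(¬p)) ∨ u.
Step 2: Distribute ∨ over ∧.
Step 3: Eliminate any double negations (¬¬X = X).

(t ∨ u) ∧ (p ∨ u)


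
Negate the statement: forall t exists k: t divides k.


Negation flips each quantifier (∀↔∃) and negates the inner predicate.
¬(forall t exists k: φ) = exists t forall k: ¬φ.

exists t forall k: ~(t divides k)


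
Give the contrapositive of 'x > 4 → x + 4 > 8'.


The contrapositive of (P → Q) is (¬Q → ¬P); it is logically equivalent to the original.
Here P = 'x > 4' and Q = 'x + 4 > 8'.

If not (x + 4 > 8), then not (x > 4).


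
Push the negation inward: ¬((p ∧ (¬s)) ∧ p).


De Morgan: the negation of a conjunction is the disjunction of the negations.
Distribute ¬ across ∧, flipping it to ∨, and negate each literal.

((¬p) ∨ s) ∨ (¬p)


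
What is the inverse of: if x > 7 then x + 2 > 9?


The inverse of (P → Q) is (¬P → ¬Q). It is equivalent to the converse, not to the original.
Here P = 'x > 7' and Q = 'x + 2 > 9'.

If not (x > 7), then not (x + 2 > 9).


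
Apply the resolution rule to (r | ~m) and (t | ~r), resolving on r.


The clauses contain complementary literals r and ~r.
Resolution eliminates this pair and disjoins the remaining literals (merging duplicates).

(~m | t)


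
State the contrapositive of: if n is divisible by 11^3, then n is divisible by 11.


The contrapositive of (P → Q) is (¬Q → ¬P); it is logically equivalent to the original.
Here P = 'n is divisible by 11^3' and Q = 'n is divisible by 11'.

If not (n is divisible by 11), then not (n is divisible by 11^3).


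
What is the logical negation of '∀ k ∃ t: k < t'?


Negation flips each quantifier (∀↔∃) and negates the inner predicate.
¬(∀ k ∃ t: φ) = ∃ k ∀ t: ¬φ.

∃ k ∀ t: ¬(k < t)
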